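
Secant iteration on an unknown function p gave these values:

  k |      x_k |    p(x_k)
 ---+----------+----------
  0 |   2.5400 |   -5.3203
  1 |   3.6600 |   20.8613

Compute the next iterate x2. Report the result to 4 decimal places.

2.7676

x2 = 3.6600 − 20.8613·(3.6600 − 2.5400) / (20.8613 − (-5.3203))
   = 3.6600 − (23.364656)/(26.181600) = 2.767593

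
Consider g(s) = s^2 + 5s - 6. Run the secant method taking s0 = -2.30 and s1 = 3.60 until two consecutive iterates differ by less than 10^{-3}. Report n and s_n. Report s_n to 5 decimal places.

g(-2.30) = -12.2100000, g(3.60) = 24.9600000
s2 = 3.6000000 − 24.9600000·(5.9000000)/(37.1700000) = -0.3619048;  |Δ| = 3.9619048
g(-0.3619048) = -7.6785488
s3 = -0.3619048 − (-7.6785488)·(-3.9619048)/(-32.6385488) = 0.5701734;  |Δ| = 0.9320782
g(0.5701734) = -2.8240352
s4 = 0.5701734 − (-2.8240352)·(0.9320782)/(4.8545135) = 1.1123949;  |Δ| = 0.5422215
g(1.1123949) = 0.7993970
s5 = 1.1123949 − 0.7993970·(0.5422215)/(3.6234322) = 0.9927707;  |Δ| = 0.1196242
g(0.9927707) = -0.0505529
s6 = 0.9927707 − (-0.0505529)·(-0.1196242)/(-0.8499498) = 0.9998856;  |Δ| = 0.0071149
g(0.9998856) = -0.0008005
s7 = 0.9998856 − (-0.0008005)·(0.0071149)/(0.0497524) = 1.0000001;  |Δ| = 0.0001145
|s7 − s6| = 0.0001145 < 10^{-3}

n = 7, s_n = 1.00000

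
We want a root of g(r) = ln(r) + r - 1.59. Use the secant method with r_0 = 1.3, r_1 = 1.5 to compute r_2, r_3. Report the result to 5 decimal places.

1.31611, 1.31565

g(1.3) = -0.0276357, g(1.5) = 0.3154651
r_2 = 1.5000000 − 0.3154651·(1.5000000 − 1.3000000) / (0.3154651 − (-0.0276357)) = 1.5000000 − (0.0630930)/(0.3431008) = 1.3161094
g(1.3161094) = 0.0007894
r_3 = 1.3161094 − 0.0007894·(1.3161094 − 1.5000000) / (0.0007894 − 0.3154651) = 1.3161094 − (-0.0001452)/(-0.3146758) = 1.3156481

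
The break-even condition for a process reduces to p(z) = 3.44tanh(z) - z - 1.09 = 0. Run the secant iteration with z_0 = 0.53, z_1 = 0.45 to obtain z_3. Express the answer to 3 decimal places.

p(0.53) = 0.04971, p(0.45) = -0.08867
z_2 = 0.45000 − (-0.08867)·(0.45000 − 0.53000) / (-0.08867 − 0.04971) = 0.45000 − (0.00709)/(-0.13838) = 0.50126
p(0.50126) = 0.00183
z_3 = 0.50126 − 0.00183·(0.50126 − 0.45000) / (0.00183 − (-0.08867)) = 0.50126 − (0.00009)/(0.09050) = 0.50022

0.500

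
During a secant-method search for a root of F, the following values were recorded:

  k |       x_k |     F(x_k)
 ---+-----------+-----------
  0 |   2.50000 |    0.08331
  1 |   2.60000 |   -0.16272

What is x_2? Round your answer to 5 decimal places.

2.53386

x_2 = 2.60000 − (-0.16272)·(2.60000 − 2.50000) / (-0.16272 − 0.08331)
   = 2.60000 − (-0.0162720)/(-0.2460300) = 2.5338617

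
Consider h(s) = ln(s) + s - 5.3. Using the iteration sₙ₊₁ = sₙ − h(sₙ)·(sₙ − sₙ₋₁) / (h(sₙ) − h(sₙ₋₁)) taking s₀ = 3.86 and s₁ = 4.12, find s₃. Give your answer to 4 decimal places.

3.9311

h(3.86) = -0.089333, h(4.12) = 0.235853
s₂ = 4.120000 − 0.235853·(4.120000 − 3.860000) / (0.235853 − (-0.089333)) = 4.120000 − (0.061322)/(0.325186) = 3.931425
h(3.931425) = 0.000427
s₃ = 3.931425 − 0.000427·(3.931425 − 4.120000) / (0.000427 − 0.235853) = 3.931425 − (-0.000081)/(-0.235426) = 3.931083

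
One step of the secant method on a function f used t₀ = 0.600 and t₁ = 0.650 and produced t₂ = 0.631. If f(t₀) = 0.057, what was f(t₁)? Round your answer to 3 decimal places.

-0.035

The secant line through (0.600, 0.057) and (0.650, f(t₁)) crosses zero at t₂ = 0.631.
So (0.600, 0.057), (0.650, f(t₁)), (0.631, 0) are collinear:
f(t₁) = 0.057 · (0.650 − 0.631) / (0.600 − 0.631) = 0.057 · (0.01900)/(-0.03100) = -0.03494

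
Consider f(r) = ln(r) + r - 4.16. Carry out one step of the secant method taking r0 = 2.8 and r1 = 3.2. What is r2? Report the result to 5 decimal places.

3.04769

f(2.8) = -0.3303806, f(3.2) = 0.2031508
r2 = 3.2000000 − 0.2031508·(3.2000000 − 2.8000000) / (0.2031508 − (-0.3303806)) = 3.2000000 − (0.0812603)/(0.5335314) = 3.0476935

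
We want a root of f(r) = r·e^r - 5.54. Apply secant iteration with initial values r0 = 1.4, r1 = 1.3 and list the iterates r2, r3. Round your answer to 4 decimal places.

f(1.4) = 0.137280, f(1.3) = -0.769914
r2 = 1.300000 − (-0.769914)·(1.300000 − 1.400000) / (-0.769914 − 0.137280) = 1.300000 − (0.076991)/(-0.907194) = 1.384868
f(1.384868) = -0.008427
r3 = 1.384868 − (-0.008427)·(1.384868 − 1.300000) / (-0.008427 − (-0.769914)) = 1.384868 − (-0.000715)/(0.761487) = 1.385807

1.3849, 1.3858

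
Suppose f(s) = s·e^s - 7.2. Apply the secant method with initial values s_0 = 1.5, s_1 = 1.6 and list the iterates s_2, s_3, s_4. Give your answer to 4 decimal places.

f(1.5) = -0.477466, f(1.6) = 0.724852
s_2 = 1.600000 − 0.724852·(1.600000 − 1.500000) / (0.724852 − (-0.477466)) = 1.600000 − (0.072485)/(1.202318) = 1.539712
f(1.539712) = -0.019941
s_3 = 1.539712 − (-0.019941)·(1.539712 − 1.600000) / (-0.019941 − 0.724852) = 1.539712 − (0.001202)/(-0.744793) = 1.541326
f(1.541326) = -0.000803
s_4 = 1.541326 − (-0.000803)·(1.541326 − 1.539712) / (-0.000803 − (-0.019941)) = 1.541326 − (-0.000001)/(0.019138) = 1.541394

1.5397, 1.5413, 1.5414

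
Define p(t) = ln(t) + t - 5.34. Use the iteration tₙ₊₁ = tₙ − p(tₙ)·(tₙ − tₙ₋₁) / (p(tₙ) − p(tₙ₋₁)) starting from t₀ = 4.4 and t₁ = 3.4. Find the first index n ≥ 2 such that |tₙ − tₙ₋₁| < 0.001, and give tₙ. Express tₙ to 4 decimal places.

p(4.4) = 0.541605, p(3.4) = -0.716225
t₂ = 3.400000 − (-0.716225)·(-1.000000)/(-1.257829) = 3.969413;  |Δ| = 0.569413
p(3.969413) = 0.008032
t₃ = 3.969413 − 0.008032·(0.569413)/(0.724256) = 3.963099;  |Δ| = 0.006314
p(3.963099) = 0.000125
t₄ = 3.963099 − 0.000125·(-0.006314)/(-0.007906) = 3.962999;  |Δ| = 0.000100
|t₄ − t₃| = 0.000100 < 0.001

n = 4, tₙ = 3.9630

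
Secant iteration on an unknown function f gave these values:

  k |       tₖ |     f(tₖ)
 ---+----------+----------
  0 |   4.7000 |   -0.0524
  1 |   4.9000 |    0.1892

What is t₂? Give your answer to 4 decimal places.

4.7434

t₂ = 4.9000 − 0.1892·(4.9000 − 4.7000) / (0.1892 − (-0.0524))
   = 4.9000 − (0.037840)/(0.241600) = 4.743377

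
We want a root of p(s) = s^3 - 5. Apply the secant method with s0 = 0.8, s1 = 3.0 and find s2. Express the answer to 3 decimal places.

1.173

p(0.8) = -4.48800, p(3.0) = 22.00000
s2 = 3.00000 − 22.00000·(3.00000 − 0.80000) / (22.00000 − (-4.48800)) = 3.00000 − (48.40000)/(26.48800) = 1.17276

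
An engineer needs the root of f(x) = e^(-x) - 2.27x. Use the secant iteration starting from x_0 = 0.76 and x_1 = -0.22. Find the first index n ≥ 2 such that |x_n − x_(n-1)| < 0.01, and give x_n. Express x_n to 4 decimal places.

n = 4, x_n = 0.3199

f(0.76) = -1.257534, f(-0.22) = 1.745477
x_2 = -0.220000 − 1.745477·(-0.980000)/(3.003010) = 0.349617;  |Δ| = 0.569617
f(0.349617) = -0.088674
x_3 = 0.349617 − (-0.088674)·(0.569617)/(-1.834151) = 0.322079;  |Δ| = 0.027539
f(0.322079) = -0.006478
x_4 = 0.322079 − (-0.006478)·(-0.027539)/(0.082196) = 0.319909;  |Δ| = 0.002170
|x_4 − x_3| = 0.002170 < 0.01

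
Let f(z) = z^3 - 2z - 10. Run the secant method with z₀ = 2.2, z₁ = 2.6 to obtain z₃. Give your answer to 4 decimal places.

2.4610

f(2.2) = -3.752000, f(2.6) = 2.376000
z₂ = 2.600000 − 2.376000·(2.600000 − 2.200000) / (2.376000 − (-3.752000)) = 2.600000 − (0.950400)/(6.128000) = 2.444909
f(2.444909) = -0.275185
z₃ = 2.444909 − (-0.275185)·(2.444909 − 2.600000) / (-0.275185 − 2.376000) = 2.444909 − (0.042679)/(-2.651185) = 2.461007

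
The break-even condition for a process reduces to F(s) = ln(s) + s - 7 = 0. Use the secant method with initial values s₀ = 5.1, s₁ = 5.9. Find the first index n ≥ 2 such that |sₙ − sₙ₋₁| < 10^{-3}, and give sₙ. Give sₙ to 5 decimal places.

n = 4, sₙ = 5.32718

F(5.1) = -0.2707595, F(5.9) = 0.6749524
s₂ = 5.9000000 − 0.6749524·(0.8000000)/(0.9457118) = 5.3290418;  |Δ| = 0.5709582
F(5.3290418) = 0.0022133
s₃ = 5.3290418 − 0.0022133·(-0.5709582)/(-0.6727391) = 5.3271634;  |Δ| = 0.0018784
F(5.3271634) = -0.0000177
s₄ = 5.3271634 − (-0.0000177)·(-0.0018784)/(-0.0022310) = 5.3271783;  |Δ| = 0.0000149
|s₄ − s₃| = 0.0000149 < 10^{-3}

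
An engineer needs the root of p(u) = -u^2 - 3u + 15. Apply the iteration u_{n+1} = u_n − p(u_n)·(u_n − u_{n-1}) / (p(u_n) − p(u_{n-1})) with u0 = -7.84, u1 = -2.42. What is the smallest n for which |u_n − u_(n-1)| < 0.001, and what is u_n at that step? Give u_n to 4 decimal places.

n = 7, u_n = -5.6533

p(-7.84) = -22.945600, p(-2.42) = 16.403600
u2 = -2.420000 − 16.403600·(5.420000)/(39.349200) = -4.679449;  |Δ| = 2.259449
p(-4.679449) = 7.141104
u3 = -4.679449 − 7.141104·(-2.259449)/(-9.262496) = -6.421416;  |Δ| = 1.741967
p(-6.421416) = -6.970333
u4 = -6.421416 − (-6.970333)·(-1.741967)/(-14.111437) = -5.560973;  |Δ| = 0.860443
p(-5.560973) = 0.758501
u5 = -5.560973 − 0.758501·(0.860443)/(7.728834) = -5.645416;  |Δ| = 0.084443
p(-5.645416) = 0.065528
u6 = -5.645416 − 0.065528·(-0.084443)/(-0.692973) = -5.653401;  |Δ| = 0.007985
p(-5.653401) = -0.000738
u7 = -5.653401 − (-0.000738)·(-0.007985)/(-0.066266) = -5.653312;  |Δ| = 0.000089
|u7 − u6| = 0.000089 < 0.001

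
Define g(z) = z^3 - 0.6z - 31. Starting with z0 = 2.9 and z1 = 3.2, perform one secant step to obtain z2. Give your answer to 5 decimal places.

g(2.9) = -8.3510000, g(3.2) = -0.1520000
z2 = 3.2000000 − (-0.1520000)·(3.2000000 − 2.9000000) / (-0.1520000 − (-8.3510000)) = 3.2000000 − (-0.0456000)/(8.1990000) = 3.2055617

3.20556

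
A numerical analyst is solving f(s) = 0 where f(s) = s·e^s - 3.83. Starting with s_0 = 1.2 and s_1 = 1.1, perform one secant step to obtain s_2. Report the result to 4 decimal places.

1.1773

f(1.2) = 0.154140, f(1.1) = -0.525417
s_2 = 1.100000 − (-0.525417)·(1.100000 − 1.200000) / (-0.525417 − 0.154140) = 1.100000 − (0.052542)/(-0.679558) = 1.177318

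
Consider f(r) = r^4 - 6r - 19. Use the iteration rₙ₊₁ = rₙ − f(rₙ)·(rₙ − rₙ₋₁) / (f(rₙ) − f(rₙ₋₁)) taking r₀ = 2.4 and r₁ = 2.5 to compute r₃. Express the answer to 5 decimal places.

f(2.4) = -0.2224000, f(2.5) = 5.0625000
r₂ = 2.5000000 − 5.0625000·(2.5000000 − 2.4000000) / (5.0625000 − (-0.2224000)) = 2.5000000 − (0.5062500)/(5.2849000) = 2.4042082
f(2.4042082) = -0.0143390
r₃ = 2.4042082 − (-0.0143390)·(2.4042082 − 2.5000000) / (-0.0143390 − 5.0625000) = 2.4042082 − (0.0013736)/(-5.0768390) = 2.4044788

2.40448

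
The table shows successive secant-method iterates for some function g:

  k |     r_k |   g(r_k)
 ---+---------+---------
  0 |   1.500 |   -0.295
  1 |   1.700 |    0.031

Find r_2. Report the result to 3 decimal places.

1.681

r_2 = 1.700 − 0.031·(1.700 − 1.500) / (0.031 − (-0.295))
   = 1.700 − (0.00620)/(0.32600) = 1.68098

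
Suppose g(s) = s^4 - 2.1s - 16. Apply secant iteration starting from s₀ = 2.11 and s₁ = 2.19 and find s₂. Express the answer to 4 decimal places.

g(2.11) = -0.609806, g(2.19) = 2.403575
s₂ = 2.190000 − 2.403575·(2.190000 − 2.110000) / (2.403575 − (-0.609806)) = 2.190000 − (0.192286)/(3.013381) = 2.126189

2.1262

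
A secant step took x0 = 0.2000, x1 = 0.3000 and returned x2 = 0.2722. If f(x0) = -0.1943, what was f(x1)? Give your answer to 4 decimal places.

The secant line through (0.2000, -0.1943) and (0.3000, f(x1)) crosses zero at x2 = 0.2722.
So (0.2000, -0.1943), (0.3000, f(x1)), (0.2722, 0) are collinear:
f(x1) = -0.1943 · (0.3000 − 0.2722) / (0.2000 − 0.2722) = -0.1943 · (0.027800)/(-0.072200) = 0.074814

0.0748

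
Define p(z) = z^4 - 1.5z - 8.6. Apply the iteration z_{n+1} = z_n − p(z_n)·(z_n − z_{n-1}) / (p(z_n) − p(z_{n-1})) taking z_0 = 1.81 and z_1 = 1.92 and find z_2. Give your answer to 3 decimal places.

p(1.81) = -0.58217, p(1.92) = 2.10954
z_2 = 1.92000 − 2.10954·(1.92000 − 1.81000) / (2.10954 − (-0.58217)) = 1.92000 − (0.23205)/(2.69171) = 1.83379

1.834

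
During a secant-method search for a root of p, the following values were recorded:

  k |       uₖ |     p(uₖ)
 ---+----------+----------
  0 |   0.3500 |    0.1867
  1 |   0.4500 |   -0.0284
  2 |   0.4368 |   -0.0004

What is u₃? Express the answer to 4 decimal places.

0.4366

u₃ = 0.4368 − (-0.0004)·(0.4368 − 0.4500) / (-0.0004 − (-0.0284))
   = 0.4368 − (0.000005)/(0.028000) = 0.436611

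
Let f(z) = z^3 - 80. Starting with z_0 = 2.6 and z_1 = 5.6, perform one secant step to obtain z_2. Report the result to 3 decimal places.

3.785

f(2.6) = -62.42400, f(5.6) = 95.61600
z_2 = 5.60000 − 95.61600·(5.60000 − 2.60000) / (95.61600 − (-62.42400)) = 5.60000 − (286.84800)/(158.04000) = 3.78497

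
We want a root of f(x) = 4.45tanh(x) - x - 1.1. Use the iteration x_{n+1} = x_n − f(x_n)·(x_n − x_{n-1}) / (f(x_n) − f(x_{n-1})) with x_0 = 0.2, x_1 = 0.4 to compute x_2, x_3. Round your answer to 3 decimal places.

0.338, 0.334

f(0.2) = -0.42168, f(0.4) = 0.19077
x_2 = 0.40000 − 0.19077·(0.40000 − 0.20000) / (0.19077 − (-0.42168)) = 0.40000 − (0.03815)/(0.61245) = 0.33770
f(0.33770) = 0.01044
x_3 = 0.33770 − 0.01044·(0.33770 − 0.40000) / (0.01044 − 0.19077) = 0.33770 − (-0.00065)/(-0.18034) = 0.33410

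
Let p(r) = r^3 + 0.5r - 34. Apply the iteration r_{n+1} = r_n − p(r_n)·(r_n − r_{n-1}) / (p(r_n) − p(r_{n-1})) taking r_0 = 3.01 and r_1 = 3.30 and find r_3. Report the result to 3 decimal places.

p(3.01) = -5.22410, p(3.30) = 3.58700
r_2 = 3.30000 − 3.58700·(3.30000 − 3.01000) / (3.58700 − (-5.22410)) = 3.30000 − (1.04023)/(8.81110) = 3.18194
p(3.18194) = -0.19268
r_3 = 3.18194 − (-0.19268)·(3.18194 − 3.30000) / (-0.19268 − 3.58700) = 3.18194 − (0.02275)/(-3.77968) = 3.18796

3.188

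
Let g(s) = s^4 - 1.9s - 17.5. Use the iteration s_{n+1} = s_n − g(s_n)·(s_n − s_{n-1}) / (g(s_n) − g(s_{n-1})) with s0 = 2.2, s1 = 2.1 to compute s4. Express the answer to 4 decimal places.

g(2.2) = 1.745600, g(2.1) = -2.041900
s2 = 2.100000 − (-2.041900)·(2.100000 − 2.200000) / (-2.041900 − 1.745600) = 2.100000 − (0.204190)/(-3.787500) = 2.153912
g(2.153912) = -0.069003
s3 = 2.153912 − (-0.069003)·(2.153912 − 2.100000) / (-0.069003 − (-2.041900)) = 2.153912 − (-0.003720)/(1.972897) = 2.155797
g(2.155797) = 0.002882
s4 = 2.155797 − 0.002882·(2.155797 − 2.153912) / (0.002882 − (-0.069003)) = 2.155797 − (0.000005)/(0.071885) = 2.155722

2.1557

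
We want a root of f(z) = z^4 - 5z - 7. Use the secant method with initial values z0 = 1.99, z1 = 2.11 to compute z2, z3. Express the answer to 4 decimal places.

2.0330, 2.0357

f(1.99) = -1.267608, f(2.11) = 2.271194
z2 = 2.110000 − 2.271194·(2.110000 − 1.990000) / (2.271194 − (-1.267608)) = 2.110000 − (0.272543)/(3.538802) = 2.032984
f(2.032984) = -0.083024
z3 = 2.032984 − (-0.083024)·(2.032984 − 2.110000) / (-0.083024 − 2.271194) = 2.032984 − (0.006394)/(-2.354219) = 2.035700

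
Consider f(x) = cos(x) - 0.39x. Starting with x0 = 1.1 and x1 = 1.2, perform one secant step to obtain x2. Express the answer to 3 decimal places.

1.119

f(1.1) = 0.02460, f(1.2) = -0.10564
x2 = 1.20000 − (-0.10564)·(1.20000 − 1.10000) / (-0.10564 − 0.02460) = 1.20000 − (-0.01056)/(-0.13024) = 1.11889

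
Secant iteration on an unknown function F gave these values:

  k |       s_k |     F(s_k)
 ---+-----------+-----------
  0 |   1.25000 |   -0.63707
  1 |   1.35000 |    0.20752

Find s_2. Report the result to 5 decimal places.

s_2 = 1.35000 − 0.20752·(1.35000 − 1.25000) / (0.20752 − (-0.63707))
   = 1.35000 − (0.0207520)/(0.8445900) = 1.3254295

1.32543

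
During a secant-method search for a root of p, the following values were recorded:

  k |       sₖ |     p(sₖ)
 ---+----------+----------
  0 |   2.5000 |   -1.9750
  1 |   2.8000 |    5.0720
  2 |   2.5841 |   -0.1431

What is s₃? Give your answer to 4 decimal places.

s₃ = 2.5841 − (-0.1431)·(2.5841 − 2.8000) / (-0.1431 − 5.0720)
   = 2.5841 − (0.030895)/(-5.215100) = 2.590024

2.5900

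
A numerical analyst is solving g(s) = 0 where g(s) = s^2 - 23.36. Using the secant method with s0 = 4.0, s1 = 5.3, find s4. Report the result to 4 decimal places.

4.8332

g(4.0) = -7.360000, g(5.3) = 4.730000
s2 = 5.300000 − 4.730000·(5.300000 − 4.000000) / (4.730000 − (-7.360000)) = 5.300000 − (6.149000)/(12.090000) = 4.791398
g(4.791398) = -0.402507
s3 = 4.791398 − (-0.402507)·(4.791398 − 5.300000) / (-0.402507 − 4.730000) = 4.791398 − (0.204716)/(-5.132507) = 4.831284
g(4.831284) = -0.018695
s4 = 4.831284 − (-0.018695)·(4.831284 − 4.791398) / (-0.018695 − (-0.402507)) = 4.831284 − (-0.000746)/(0.383811) = 4.833227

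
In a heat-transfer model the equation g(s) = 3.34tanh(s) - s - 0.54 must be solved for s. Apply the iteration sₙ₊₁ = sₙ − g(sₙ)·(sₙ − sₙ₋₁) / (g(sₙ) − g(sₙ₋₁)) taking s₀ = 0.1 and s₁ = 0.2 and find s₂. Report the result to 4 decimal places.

g(0.1) = -0.307109, g(0.2) = -0.080766
s₂ = 0.200000 − (-0.080766)·(0.200000 − 0.100000) / (-0.080766 − (-0.307109)) = 0.200000 − (-0.008077)/(0.226342) = 0.235683

0.2357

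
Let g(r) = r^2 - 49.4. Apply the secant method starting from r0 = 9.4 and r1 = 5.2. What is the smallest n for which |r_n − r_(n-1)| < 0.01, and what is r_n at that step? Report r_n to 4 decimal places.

g(9.4) = 38.960000, g(5.2) = -22.360000
r2 = 5.200000 − (-22.360000)·(-4.200000)/(-61.320000) = 6.731507;  |Δ| = 1.531507
g(6.731507) = -4.086816
r3 = 6.731507 − (-4.086816)·(1.531507)/(18.273184) = 7.074030;  |Δ| = 0.342523
g(7.074030) = 0.641898
r4 = 7.074030 − 0.641898·(0.342523)/(4.728714) = 7.027534;  |Δ| = 0.046496
g(7.027534) = -0.013764
r5 = 7.027534 − (-0.013764)·(-0.046496)/(-0.655662) = 7.028510;  |Δ| = 0.000976
|r5 − r4| = 0.000976 < 0.01

n = 5, r_n = 7.0285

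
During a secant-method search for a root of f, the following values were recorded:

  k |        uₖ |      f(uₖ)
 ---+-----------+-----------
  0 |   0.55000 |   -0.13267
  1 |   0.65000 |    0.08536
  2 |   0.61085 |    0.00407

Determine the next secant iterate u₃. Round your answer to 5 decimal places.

0.60889

u₃ = 0.61085 − 0.00407·(0.61085 − 0.65000) / (0.00407 − 0.08536)
   = 0.61085 − (-0.0001593)/(-0.0812900) = 0.6088899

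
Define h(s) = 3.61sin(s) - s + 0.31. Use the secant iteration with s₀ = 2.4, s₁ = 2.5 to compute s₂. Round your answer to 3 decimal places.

h(2.4) = 0.34842, h(2.5) = -0.02952
s₂ = 2.50000 − (-0.02952)·(2.50000 − 2.40000) / (-0.02952 − 0.34842) = 2.50000 − (-0.00295)/(-0.37794) = 2.49219

2.492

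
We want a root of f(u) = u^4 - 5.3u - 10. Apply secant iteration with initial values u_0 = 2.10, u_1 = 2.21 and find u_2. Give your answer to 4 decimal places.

f(2.10) = -1.681900, f(2.21) = 2.141433
u_2 = 2.210000 − 2.141433·(2.210000 − 2.100000) / (2.141433 − (-1.681900)) = 2.210000 − (0.235558)/(3.823333) = 2.148389

2.1484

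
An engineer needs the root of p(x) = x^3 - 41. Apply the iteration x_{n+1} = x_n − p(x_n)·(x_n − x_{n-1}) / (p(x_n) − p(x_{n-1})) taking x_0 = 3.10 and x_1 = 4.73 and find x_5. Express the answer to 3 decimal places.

p(3.10) = -11.20900, p(4.73) = 64.82382
x_2 = 4.73000 − 64.82382·(4.73000 − 3.10000) / (64.82382 − (-11.20900)) = 4.73000 − (105.66282)/(76.03282) = 3.34030
p(3.34030) = -3.73026
x_3 = 3.34030 − (-3.73026)·(3.34030 − 4.73000) / (-3.73026 − 64.82382) = 3.34030 − (5.18395)/(-68.55408) = 3.41592
p(3.41592) = -1.14137
x_4 = 3.41592 − (-1.14137)·(3.41592 − 3.34030) / (-1.14137 − (-3.73026)) = 3.41592 − (-0.08631)/(2.58889) = 3.44926
p(3.44926) = 0.03707
x_5 = 3.44926 − 0.03707·(3.44926 − 3.41592) / (0.03707 − (-1.14137)) = 3.44926 − (0.00124)/(1.17844) = 3.44821

3.448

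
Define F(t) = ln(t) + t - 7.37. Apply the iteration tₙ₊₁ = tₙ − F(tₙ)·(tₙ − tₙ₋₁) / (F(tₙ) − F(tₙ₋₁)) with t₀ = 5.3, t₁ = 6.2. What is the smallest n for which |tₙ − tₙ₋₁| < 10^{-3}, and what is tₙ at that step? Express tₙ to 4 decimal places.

n = 4, tₙ = 5.6401

F(5.3) = -0.402293, F(6.2) = 0.654549
t₂ = 6.200000 − 0.654549·(0.900000)/(1.056842) = 5.642590;  |Δ| = 0.557410
F(5.642590) = 0.002933
t₃ = 5.642590 − 0.002933·(-0.557410)/(-0.651616) = 5.640081;  |Δ| = 0.002509
F(5.640081) = -0.000021
t₄ = 5.640081 − (-0.000021)·(-0.002509)/(-0.002954) = 5.640098;  |Δ| = 0.000018
|t₄ − t₃| = 0.000018 < 10^{-3}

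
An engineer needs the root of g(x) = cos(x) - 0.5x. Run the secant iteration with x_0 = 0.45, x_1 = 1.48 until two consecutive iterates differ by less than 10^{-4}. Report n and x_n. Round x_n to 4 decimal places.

n = 5, x_n = 1.0299

g(0.45) = 0.675447, g(1.48) = -0.649328
x_2 = 1.480000 − (-0.649328)·(1.030000)/(-1.324775) = 0.975154;  |Δ| = 0.504846
g(0.975154) = 0.073464
x_3 = 0.975154 − 0.073464·(-0.504846)/(0.722793) = 1.026466;  |Δ| = 0.051312
g(1.026466) = 0.004613
x_4 = 1.026466 − 0.004613·(0.051312)/(-0.068852) = 1.029903;  |Δ| = 0.003438
g(1.029903) = -0.000050
x_5 = 1.029903 − (-0.000050)·(0.003438)/(-0.004663) = 1.029867;  |Δ| = 0.000037
|x_5 − x_4| = 0.000037 < 10^{-4}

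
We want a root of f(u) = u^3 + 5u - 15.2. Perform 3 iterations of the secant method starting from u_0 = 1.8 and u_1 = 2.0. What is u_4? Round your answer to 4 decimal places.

1.8248

f(1.8) = -0.368000, f(2.0) = 2.800000
u_2 = 2.000000 − 2.800000·(2.000000 − 1.800000) / (2.800000 − (-0.368000)) = 2.000000 − (0.560000)/(3.168000) = 1.823232
f(1.823232) = -0.023093
u_3 = 1.823232 − (-0.023093)·(1.823232 − 2.000000) / (-0.023093 − 2.800000) = 1.823232 − (0.004082)/(-2.823093) = 1.824678
f(1.824678) = -0.001432
u_4 = 1.824678 − (-0.001432)·(1.824678 − 1.823232) / (-0.001432 − (-0.023093)) = 1.824678 − (-0.000002)/(0.021661) = 1.824774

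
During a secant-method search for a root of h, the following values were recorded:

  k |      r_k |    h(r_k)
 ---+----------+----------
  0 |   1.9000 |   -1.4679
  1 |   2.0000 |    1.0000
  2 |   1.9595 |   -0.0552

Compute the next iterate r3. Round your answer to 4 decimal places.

r3 = 1.9595 − (-0.0552)·(1.9595 − 2.0000) / (-0.0552 − 1.0000)
   = 1.9595 − (0.002236)/(-1.055200) = 1.961619

1.9616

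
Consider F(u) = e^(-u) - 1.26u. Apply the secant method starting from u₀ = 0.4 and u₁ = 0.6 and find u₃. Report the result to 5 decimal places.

F(0.4) = 0.1663200, F(0.6) = -0.2071884
u₂ = 0.6000000 − (-0.2071884)·(0.6000000 − 0.4000000) / (-0.2071884 − 0.1663200) = 0.6000000 − (-0.0414377)/(-0.3735084) = 0.4890583
F(0.4890583) = -0.0030098
u₃ = 0.4890583 − (-0.0030098)·(0.4890583 − 0.6000000) / (-0.0030098 − (-0.2071884)) = 0.4890583 − (0.0003339)/(0.2041786) = 0.4874229

0.48742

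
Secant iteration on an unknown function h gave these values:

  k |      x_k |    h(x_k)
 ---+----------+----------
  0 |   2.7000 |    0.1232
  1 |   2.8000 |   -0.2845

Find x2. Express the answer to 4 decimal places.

2.7302

x2 = 2.8000 − (-0.2845)·(2.8000 − 2.7000) / (-0.2845 − 0.1232)
   = 2.8000 − (-0.028450)/(-0.407700) = 2.730218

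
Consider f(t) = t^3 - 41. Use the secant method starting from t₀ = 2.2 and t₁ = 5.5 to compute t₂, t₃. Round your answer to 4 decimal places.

2.8432, 3.1770

f(2.2) = -30.352000, f(5.5) = 125.375000
t₂ = 5.500000 − 125.375000·(5.500000 − 2.200000) / (125.375000 − (-30.352000)) = 5.500000 − (413.737500)/(155.727000) = 2.843187
f(2.843187) = -18.016491
t₃ = 2.843187 − (-18.016491)·(2.843187 − 5.500000) / (-18.016491 − 125.375000) = 2.843187 − (47.866447)/(-143.391491) = 3.177004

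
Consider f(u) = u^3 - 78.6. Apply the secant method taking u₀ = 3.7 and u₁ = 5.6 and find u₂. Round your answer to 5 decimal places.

f(3.7) = -27.9470000, f(5.6) = 97.0160000
u₂ = 5.6000000 − 97.0160000·(5.6000000 − 3.7000000) / (97.0160000 − (-27.9470000)) = 5.6000000 − (184.3304000)/(124.9630000) = 4.1249202

4.12492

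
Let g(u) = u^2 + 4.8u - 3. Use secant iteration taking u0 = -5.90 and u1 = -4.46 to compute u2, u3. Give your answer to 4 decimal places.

-5.2723, -5.3757

g(-5.90) = 3.490000, g(-4.46) = -4.516400
u2 = -4.460000 − (-4.516400)·(-4.460000 − (-5.900000)) / (-4.516400 − 3.490000) = -4.460000 − (-6.503616)/(-8.006400) = -5.272302
g(-5.272302) = -0.509880
u3 = -5.272302 − (-0.509880)·(-5.272302 − (-4.460000)) / (-0.509880 − (-4.516400)) = -5.272302 − (0.414177)/(4.006520) = -5.375678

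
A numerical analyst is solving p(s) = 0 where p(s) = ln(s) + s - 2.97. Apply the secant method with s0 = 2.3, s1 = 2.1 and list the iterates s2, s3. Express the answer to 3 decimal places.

2.188, 2.187

p(2.3) = 0.16291, p(2.1) = -0.12806
s2 = 2.10000 − (-0.12806)·(2.10000 − 2.30000) / (-0.12806 − 0.16291) = 2.10000 − (0.02561)/(-0.29097) = 2.18802
p(2.18802) = 0.00102
s3 = 2.18802 − 0.00102·(2.18802 − 2.10000) / (0.00102 − (-0.12806)) = 2.18802 − (0.00009)/(0.12909) = 2.18733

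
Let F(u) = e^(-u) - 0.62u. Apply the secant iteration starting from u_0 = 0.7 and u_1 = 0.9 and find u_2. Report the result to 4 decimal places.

0.7585

F(0.7) = 0.062585, F(0.9) = -0.151430
u_2 = 0.900000 − (-0.151430)·(0.900000 − 0.700000) / (-0.151430 − 0.062585) = 0.900000 − (-0.030286)/(-0.214016) = 0.758487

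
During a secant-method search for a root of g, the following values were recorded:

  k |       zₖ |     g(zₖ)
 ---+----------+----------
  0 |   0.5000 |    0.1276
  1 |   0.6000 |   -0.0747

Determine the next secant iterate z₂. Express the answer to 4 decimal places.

z₂ = 0.6000 − (-0.0747)·(0.6000 − 0.5000) / (-0.0747 − 0.1276)
   = 0.6000 − (-0.007470)/(-0.202300) = 0.563075

0.5631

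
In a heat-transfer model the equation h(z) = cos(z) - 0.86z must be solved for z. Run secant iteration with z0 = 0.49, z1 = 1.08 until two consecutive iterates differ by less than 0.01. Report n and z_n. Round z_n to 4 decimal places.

h(0.49) = 0.460933, h(1.08) = -0.457472
z2 = 1.080000 − (-0.457472)·(0.590000)/(-0.918404) = 0.786112;  |Δ| = 0.293888
h(0.786112) = 0.030546
z3 = 0.786112 − 0.030546·(-0.293888)/(0.488018) = 0.804507;  |Δ| = 0.018395
h(0.804507) = 0.001591
z4 = 0.804507 − 0.001591·(0.018395)/(-0.028955) = 0.805517;  |Δ| = 0.001011
|z4 − z3| = 0.001011 < 0.01

n = 4, z_n = 0.8055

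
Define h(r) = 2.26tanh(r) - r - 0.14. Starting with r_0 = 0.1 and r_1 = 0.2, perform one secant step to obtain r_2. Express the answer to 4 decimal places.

h(0.1) = -0.014750, h(0.2) = 0.106068
r_2 = 0.200000 − 0.106068·(0.200000 − 0.100000) / (0.106068 − (-0.014750)) = 0.200000 − (0.010607)/(0.120819) = 0.112209

0.1122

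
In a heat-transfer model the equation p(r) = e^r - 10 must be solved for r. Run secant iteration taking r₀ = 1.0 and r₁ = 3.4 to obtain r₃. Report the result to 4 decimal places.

1.9844

p(1.0) = -7.281718, p(3.4) = 19.964100
r₂ = 3.400000 − 19.964100·(3.400000 − 1.000000) / (19.964100 − (-7.281718)) = 3.400000 − (47.913840)/(27.245818) = 1.641424
p(1.641424) = -4.837484
r₃ = 1.641424 − (-4.837484)·(1.641424 − 3.400000) / (-4.837484 − 19.964100) = 1.641424 − (8.507083)/(-24.801584) = 1.984430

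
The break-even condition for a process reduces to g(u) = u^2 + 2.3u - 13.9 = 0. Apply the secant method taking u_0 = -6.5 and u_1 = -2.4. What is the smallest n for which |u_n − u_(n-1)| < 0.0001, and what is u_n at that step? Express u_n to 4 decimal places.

g(-6.5) = 13.400000, g(-2.4) = -13.660000
u_2 = -2.400000 − (-13.660000)·(4.100000)/(-27.060000) = -4.469697;  |Δ| = 2.069697
g(-4.469697) = -4.202112
u_3 = -4.469697 − (-4.202112)·(-2.069697)/(9.457888) = -5.389257;  |Δ| = 0.919560
g(-5.389257) = 2.748802
u_4 = -5.389257 − 2.748802·(-0.919560)/(6.950914) = -5.025609;  |Δ| = 0.363649
g(-5.025609) = -0.202157
u_5 = -5.025609 − (-0.202157)·(0.363649)/(-2.950959) = -5.050521;  |Δ| = 0.024912
g(-5.050521) = -0.008439
u_6 = -5.050521 − (-0.008439)·(-0.024912)/(0.193718) = -5.051606;  |Δ| = 0.001085
g(-5.051606) = 0.000028
u_7 = -5.051606 − 0.000028·(-0.001085)/(0.008467) = -5.051602;  |Δ| = 0.000004
|u_7 − u_6| = 0.000004 < 0.0001

n = 7, u_n = -5.0516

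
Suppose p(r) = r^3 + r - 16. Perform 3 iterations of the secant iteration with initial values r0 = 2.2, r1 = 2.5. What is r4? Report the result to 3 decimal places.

2.388

p(2.2) = -3.15200, p(2.5) = 2.12500
r2 = 2.50000 − 2.12500·(2.50000 − 2.20000) / (2.12500 − (-3.15200)) = 2.50000 − (0.63750)/(5.27700) = 2.37919
p(2.37919) = -0.15325
r3 = 2.37919 − (-0.15325)·(2.37919 − 2.50000) / (-0.15325 − 2.12500) = 2.37919 − (0.01851)/(-2.27825) = 2.38732
p(2.38732) = -0.00665
r4 = 2.38732 − (-0.00665)·(2.38732 − 2.37919) / (-0.00665 − (-0.15325)) = 2.38732 − (-0.00005)/(0.14660) = 2.38769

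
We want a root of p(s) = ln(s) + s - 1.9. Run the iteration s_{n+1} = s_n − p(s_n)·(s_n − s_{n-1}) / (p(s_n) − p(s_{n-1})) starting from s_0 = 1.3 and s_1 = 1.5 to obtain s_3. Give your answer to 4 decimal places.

p(1.3) = -0.337636, p(1.5) = 0.005465
s_2 = 1.500000 − 0.005465·(1.500000 − 1.300000) / (0.005465 − (-0.337636)) = 1.500000 − (0.001093)/(0.343101) = 1.496814
p(1.496814) = 0.000153
s_3 = 1.496814 − 0.000153·(1.496814 − 1.500000) / (0.000153 − 0.005465) = 1.496814 − (0.000000)/(-0.005312) = 1.496722

1.4967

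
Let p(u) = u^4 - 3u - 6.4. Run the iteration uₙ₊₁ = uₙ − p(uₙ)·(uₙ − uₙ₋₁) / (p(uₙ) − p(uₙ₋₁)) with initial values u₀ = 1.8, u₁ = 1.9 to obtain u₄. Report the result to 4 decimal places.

p(1.8) = -1.302400, p(1.9) = 0.932100
u₂ = 1.900000 − 0.932100·(1.900000 − 1.800000) / (0.932100 − (-1.302400)) = 1.900000 − (0.093210)/(2.234500) = 1.858286
p(1.858286) = -0.050083
u₃ = 1.858286 − (-0.050083)·(1.858286 − 1.900000) / (-0.050083 − 0.932100) = 1.858286 − (0.002089)/(-0.982183) = 1.860413
p(1.860413) = -0.001772
u₄ = 1.860413 − (-0.001772)·(1.860413 − 1.858286) / (-0.001772 − (-0.050083)) = 1.860413 − (-0.000004)/(0.048311) = 1.860491

1.8605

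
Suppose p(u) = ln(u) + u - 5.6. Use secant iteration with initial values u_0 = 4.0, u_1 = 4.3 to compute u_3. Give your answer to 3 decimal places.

p(4.0) = -0.21371, p(4.3) = 0.15862
u_2 = 4.30000 − 0.15862·(4.30000 − 4.00000) / (0.15862 − (-0.21371)) = 4.30000 − (0.04758)/(0.37232) = 4.17219
p(4.17219) = 0.00064
u_3 = 4.17219 − 0.00064·(4.17219 − 4.30000) / (0.00064 − 0.15862) = 4.17219 − (-0.00008)/(-0.15798) = 4.17168

4.172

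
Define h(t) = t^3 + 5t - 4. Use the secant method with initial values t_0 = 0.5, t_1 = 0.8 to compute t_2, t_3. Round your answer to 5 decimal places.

0.71860, 0.72394

h(0.5) = -1.3750000, h(0.8) = 0.5120000
t_2 = 0.8000000 − 0.5120000·(0.8000000 − 0.5000000) / (0.5120000 − (-1.3750000)) = 0.8000000 − (0.1536000)/(1.8870000) = 0.7186010
h(0.7186010) = -0.0359188
t_3 = 0.7186010 − (-0.0359188)·(0.7186010 − 0.8000000) / (-0.0359188 − 0.5120000) = 0.7186010 − (0.0029238)/(-0.5479188) = 0.7239371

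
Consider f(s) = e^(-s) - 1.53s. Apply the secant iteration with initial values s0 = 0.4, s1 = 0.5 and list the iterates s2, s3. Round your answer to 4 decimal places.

f(0.4) = 0.058320, f(0.5) = -0.158469
s2 = 0.500000 − (-0.158469)·(0.500000 − 0.400000) / (-0.158469 − 0.058320) = 0.500000 − (-0.015847)/(-0.216789) = 0.426902
f(0.426902) = -0.000632
s3 = 0.426902 − (-0.000632)·(0.426902 − 0.500000) / (-0.000632 − (-0.158469)) = 0.426902 − (0.000046)/(0.157837) = 0.426609

0.4269, 0.4266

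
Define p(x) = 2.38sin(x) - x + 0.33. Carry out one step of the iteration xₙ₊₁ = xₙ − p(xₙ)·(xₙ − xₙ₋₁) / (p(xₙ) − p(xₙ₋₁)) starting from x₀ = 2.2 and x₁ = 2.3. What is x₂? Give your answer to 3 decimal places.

p(2.2) = 0.05422, p(2.3) = -0.19522
x₂ = 2.30000 − (-0.19522)·(2.30000 − 2.20000) / (-0.19522 − 0.05422) = 2.30000 − (-0.01952)/(-0.24944) = 2.22174

2.222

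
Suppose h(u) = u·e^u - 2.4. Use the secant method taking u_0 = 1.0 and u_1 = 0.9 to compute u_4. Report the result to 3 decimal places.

0.939

h(1.0) = 0.31828, h(0.9) = -0.18636
u_2 = 0.90000 − (-0.18636)·(0.90000 − 1.00000) / (-0.18636 − 0.31828) = 0.90000 − (0.01864)/(-0.50464) = 0.93693
h(0.93693) = -0.00883
u_3 = 0.93693 − (-0.00883)·(0.93693 − 0.90000) / (-0.00883 − (-0.18636)) = 0.93693 − (-0.00033)/(0.17752) = 0.93877
h(0.93877) = 0.00026
u_4 = 0.93877 − 0.00026·(0.93877 − 0.93693) / (0.00026 − (-0.00883)) = 0.93877 − (0.00000)/(0.00910) = 0.93871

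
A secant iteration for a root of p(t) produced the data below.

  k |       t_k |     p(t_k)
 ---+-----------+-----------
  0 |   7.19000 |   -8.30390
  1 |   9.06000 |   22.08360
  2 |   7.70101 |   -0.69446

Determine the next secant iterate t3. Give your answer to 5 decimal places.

t3 = 7.70101 − (-0.69446)·(7.70101 − 9.06000) / (-0.69446 − 22.08360)
   = 7.70101 − (0.9437642)/(-22.7780600) = 7.7424430

7.74244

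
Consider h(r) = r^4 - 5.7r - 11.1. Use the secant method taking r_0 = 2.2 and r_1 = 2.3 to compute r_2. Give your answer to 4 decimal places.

h(2.2) = -0.214400, h(2.3) = 3.774100
r_2 = 2.300000 − 3.774100·(2.300000 − 2.200000) / (3.774100 − (-0.214400)) = 2.300000 − (0.377410)/(3.988500) = 2.205375

2.2054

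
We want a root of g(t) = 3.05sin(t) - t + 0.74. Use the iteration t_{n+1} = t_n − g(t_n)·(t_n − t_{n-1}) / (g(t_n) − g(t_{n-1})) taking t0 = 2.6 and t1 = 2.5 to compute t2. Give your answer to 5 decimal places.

2.51851

g(2.6) = -0.2877208, g(2.5) = 0.0653400
t2 = 2.5000000 − 0.0653400·(2.5000000 − 2.6000000) / (0.0653400 − (-0.2877208)) = 2.5000000 − (-0.0065340)/(0.3530609) = 2.5185067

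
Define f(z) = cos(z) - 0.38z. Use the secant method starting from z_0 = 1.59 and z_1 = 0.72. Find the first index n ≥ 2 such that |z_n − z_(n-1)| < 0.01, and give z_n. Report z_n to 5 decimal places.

n = 4, z_n = 1.12785

f(1.59) = -0.6234025, f(0.72) = 0.4782057
z_2 = 0.7200000 − 0.4782057·(-0.8700000)/(1.1016082) = 1.0976651;  |Δ| = 0.3776651
f(1.0976651) = 0.0385630
z_3 = 1.0976651 − 0.0385630·(0.3776651)/(-0.4396427) = 1.1307918;  |Δ| = 0.0331267
f(1.1307918) = -0.0037573
z_4 = 1.1307918 − (-0.0037573)·(0.0331267)/(-0.0423203) = 1.1278507;  |Δ| = 0.0029411
|z_4 − z_3| = 0.0029411 < 0.01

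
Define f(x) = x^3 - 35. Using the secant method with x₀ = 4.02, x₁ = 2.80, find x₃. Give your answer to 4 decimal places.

f(4.02) = 29.964808, f(2.80) = -13.048000
x₂ = 2.800000 − (-13.048000)·(2.800000 − 4.020000) / (-13.048000 − 29.964808) = 2.800000 − (15.918560)/(-43.012808) = 3.170089
f(3.170089) = -3.142309
x₃ = 3.170089 − (-3.142309)·(3.170089 − 2.800000) / (-3.142309 − (-13.048000)) = 3.170089 − (-1.162933)/(9.905691) = 3.287489

3.2875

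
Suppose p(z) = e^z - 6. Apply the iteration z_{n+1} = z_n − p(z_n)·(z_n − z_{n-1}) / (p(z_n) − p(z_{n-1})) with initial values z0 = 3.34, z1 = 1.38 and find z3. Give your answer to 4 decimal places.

1.8489

p(3.34) = 22.219127, p(1.38) = -2.025098
z2 = 1.380000 − (-2.025098)·(1.380000 − 3.340000) / (-2.025098 − 22.219127) = 1.380000 − (3.969193)/(-24.244225) = 1.543717
p(1.543717) = -1.318039
z3 = 1.543717 − (-1.318039)·(1.543717 − 1.380000) / (-1.318039 − (-2.025098)) = 1.543717 − (-0.215785)/(0.707059) = 1.848904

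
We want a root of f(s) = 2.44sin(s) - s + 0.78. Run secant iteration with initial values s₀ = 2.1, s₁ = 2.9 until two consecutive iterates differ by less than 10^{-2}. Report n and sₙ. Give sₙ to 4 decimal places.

f(2.1) = 0.786231, f(2.9) = -1.536232
s₂ = 2.900000 − (-1.536232)·(0.800000)/(-2.322462) = 2.370827;  |Δ| = 0.529173
f(2.370827) = 0.109085
s₃ = 2.370827 − 0.109085·(-0.529173)/(1.645316) = 2.405911;  |Δ| = 0.035084
f(2.405911) = 0.011555
s₄ = 2.405911 − 0.011555·(0.035084)/(-0.097529) = 2.410068;  |Δ| = 0.004157
|s₄ − s₃| = 0.004157 < 10^{-2}

n = 4, sₙ = 2.4101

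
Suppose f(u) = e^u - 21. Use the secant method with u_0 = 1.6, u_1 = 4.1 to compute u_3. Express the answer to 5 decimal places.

2.70624

f(1.6) = -16.0469676, f(4.1) = 39.3402876
u_2 = 4.1000000 − 39.3402876·(4.1000000 − 1.6000000) / (39.3402876 − (-16.0469676)) = 4.1000000 − (98.3507190)/(55.3872552) = 2.3243078
f(2.3243078) = -10.7803967
u_3 = 2.3243078 − (-10.7803967)·(2.3243078 − 4.1000000) / (-10.7803967 − 39.3402876) = 2.3243078 − (19.1426668)/(-50.1206843) = 2.7062392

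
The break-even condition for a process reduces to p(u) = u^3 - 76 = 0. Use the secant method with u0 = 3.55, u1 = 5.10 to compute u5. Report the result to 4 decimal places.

4.2358

p(3.55) = -31.261125, p(5.10) = 56.651000
u2 = 5.100000 − 56.651000·(5.100000 − 3.550000) / (56.651000 − (-31.261125)) = 5.100000 − (87.809050)/(87.912125) = 4.101172
p(4.101172) = -7.019855
u3 = 4.101172 − (-7.019855)·(4.101172 − 5.100000) / (-7.019855 − 56.651000) = 4.101172 − (7.011624)/(-63.670855) = 4.211295
p(4.211295) = -1.312635
u4 = 4.211295 − (-1.312635)·(4.211295 − 4.101172) / (-1.312635 − (-7.019855)) = 4.211295 − (-0.144551)/(5.707220) = 4.236623
p(4.236623) = 0.043052
u5 = 4.236623 − 0.043052·(4.236623 − 4.211295) / (0.043052 − (-1.312635)) = 4.236623 − (0.001090)/(1.355687) = 4.235819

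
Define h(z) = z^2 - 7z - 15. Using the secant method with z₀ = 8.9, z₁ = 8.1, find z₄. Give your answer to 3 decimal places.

h(8.9) = 1.91000, h(8.1) = -6.09000
z₂ = 8.10000 − (-6.09000)·(8.10000 − 8.90000) / (-6.09000 − 1.91000) = 8.10000 − (4.87200)/(-8.00000) = 8.70900
h(8.70900) = -0.11632
z₃ = 8.70900 − (-0.11632)·(8.70900 − 8.10000) / (-0.11632 − (-6.09000)) = 8.70900 − (-0.07084)/(5.97368) = 8.72086
h(8.72086) = 0.00736
z₄ = 8.72086 − 0.00736·(8.72086 − 8.70900) / (0.00736 − (-0.11632)) = 8.72086 − (0.00009)/(0.12368) = 8.72015

8.720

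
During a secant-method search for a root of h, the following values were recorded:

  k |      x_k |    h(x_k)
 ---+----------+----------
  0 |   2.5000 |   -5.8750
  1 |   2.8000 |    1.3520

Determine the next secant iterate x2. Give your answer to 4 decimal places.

x2 = 2.8000 − 1.3520·(2.8000 − 2.5000) / (1.3520 − (-5.8750))
   = 2.8000 − (0.405600)/(7.227000) = 2.743877

2.7439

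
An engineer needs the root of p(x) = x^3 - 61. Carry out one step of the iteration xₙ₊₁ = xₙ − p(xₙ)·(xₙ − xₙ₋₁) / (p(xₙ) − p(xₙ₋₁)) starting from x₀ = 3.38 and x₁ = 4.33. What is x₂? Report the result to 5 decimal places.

3.87958

p(3.38) = -22.3855280, p(4.33) = 20.1827370
x₂ = 4.3300000 − 20.1827370·(4.3300000 − 3.3800000) / (20.1827370 − (-22.3855280)) = 4.3300000 − (19.1736002)/(42.5682650) = 3.8795799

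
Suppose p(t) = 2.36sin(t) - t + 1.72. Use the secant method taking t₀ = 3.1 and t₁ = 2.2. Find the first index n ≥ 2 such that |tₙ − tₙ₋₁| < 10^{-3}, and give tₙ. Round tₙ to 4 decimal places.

n = 5, tₙ = 2.7091

p(3.1) = -1.281870, p(2.2) = 1.428052
t₂ = 2.200000 − 1.428052·(-0.900000)/(2.709921) = 2.674274;  |Δ| = 0.474274
p(2.674274) = 0.108891
t₃ = 2.674274 − 0.108891·(0.474274)/(-1.319161) = 2.713424;  |Δ| = 0.039149
p(2.713424) = -0.013538
t₄ = 2.713424 − (-0.013538)·(0.039149)/(-0.122428) = 2.709095;  |Δ| = 0.004329
p(2.709095) = 0.000076
t₅ = 2.709095 − 0.000076·(-0.004329)/(0.013614) = 2.709119;  |Δ| = 0.000024
|t₅ − t₄| = 0.000024 < 10^{-3}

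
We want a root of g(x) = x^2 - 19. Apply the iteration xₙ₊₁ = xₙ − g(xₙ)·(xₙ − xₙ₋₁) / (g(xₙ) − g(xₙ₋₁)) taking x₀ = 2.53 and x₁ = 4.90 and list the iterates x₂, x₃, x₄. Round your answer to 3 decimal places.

g(2.53) = -12.59910, g(4.90) = 5.01000
x₂ = 4.90000 − 5.01000·(4.90000 − 2.53000) / (5.01000 − (-12.59910)) = 4.90000 − (11.87370)/(17.60910) = 4.22571
g(4.22571) = -1.14340
x₃ = 4.22571 − (-1.14340)·(4.22571 − 4.90000) / (-1.14340 − 5.01000) = 4.22571 − (0.77099)/(-6.15340) = 4.35100
g(4.35100) = -0.06879
x₄ = 4.35100 − (-0.06879)·(4.35100 − 4.22571) / (-0.06879 − (-1.14340)) = 4.35100 − (-0.00862)/(1.07462) = 4.35902

4.226, 4.351, 4.359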